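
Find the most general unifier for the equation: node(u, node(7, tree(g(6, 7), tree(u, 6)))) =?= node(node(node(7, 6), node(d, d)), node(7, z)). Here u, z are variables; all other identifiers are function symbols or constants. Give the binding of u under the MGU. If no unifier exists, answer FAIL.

Decompose node/2: u =?= node(node(7, 6), node(d, d)),  node(7, tree(g(6, 7), tree(u, 6))) =?= node(7, z).
Bind u := node(node(7, 6), node(d, d)); substituting into the remaining equation gives: node(7, tree(g(6, 7), tree(node(node(7, 6), node(d, d)), 6))) =?= node(7, z).
Decompose node/2: 7 =?= 7,  tree(g(6, 7), tree(node(node(7, 6), node(d, d)), 6)) =?= z.
Delete trivial equation 7 =?= 7.
Bind z := tree(g(6, 7), tree(node(node(7, 6), node(d, d)), 6)).
MGU = { u -> node(node(7, 6), node(d, d)), z -> tree(g(6, 7), tree(node(node(7, 6), node(d, d)), 6)) }, so u -> node(node(7, 6), node(d, d)).

node(node(7, 6), node(d, d))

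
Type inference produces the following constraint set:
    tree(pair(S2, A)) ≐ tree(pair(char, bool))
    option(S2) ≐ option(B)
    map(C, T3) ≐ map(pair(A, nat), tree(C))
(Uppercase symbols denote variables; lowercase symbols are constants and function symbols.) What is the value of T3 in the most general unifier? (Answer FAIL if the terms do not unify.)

tree(pair(bool, nat))

Decompose tree/1: pair(S2, A) ≐ pair(char, bool).
Decompose pair/2: S2 ≐ char,  A ≐ bool.
Bind S2 := char; substituting into the one remaining equation that mentions S2 gives: option(char) ≐ option(B).
Bind A := bool; substituting into the one remaining equation that mentions A gives: map(C, T3) ≐ map(pair(bool, nat), tree(C)).
Decompose option/1: char ≐ B.
Bind B := char; no other remaining equation mentions B.
Decompose map/2: C ≐ pair(bool, nat),  T3 ≐ tree(C).
Bind C := pair(bool, nat); substituting into the remaining equation gives: T3 ≐ tree(pair(bool, nat)).
Bind T3 := tree(pair(bool, nat)).
MGU = { S2 ↦ char, A ↦ bool, B ↦ char, C ↦ pair(bool, nat), T3 ↦ tree(pair(bool, nat)) }, so T3 ↦ tree(pair(bool, nat)).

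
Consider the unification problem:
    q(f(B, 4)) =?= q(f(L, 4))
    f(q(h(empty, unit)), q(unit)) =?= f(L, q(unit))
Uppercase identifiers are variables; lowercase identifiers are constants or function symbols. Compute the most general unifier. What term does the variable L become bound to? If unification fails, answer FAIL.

Decompose q/1: f(B, 4) =?= f(L, 4).
Decompose f/2: B =?= L,  4 =?= 4.
Bind B := L; no other remaining equation mentions B.
Delete trivial equation 4 =?= 4.
Decompose f/2: q(h(empty, unit)) =?= L,  q(unit) =?= q(unit).
Bind L := q(h(empty, unit)); no other remaining equation mentions L. Substituting into the earlier binding gives B := q(h(empty, unit)).
Delete trivial equation q(unit) =?= q(unit).
MGU = { B := q(h(empty, unit)), L := q(h(empty, unit)) }, so L := q(h(empty, unit)).

q(h(empty, unit))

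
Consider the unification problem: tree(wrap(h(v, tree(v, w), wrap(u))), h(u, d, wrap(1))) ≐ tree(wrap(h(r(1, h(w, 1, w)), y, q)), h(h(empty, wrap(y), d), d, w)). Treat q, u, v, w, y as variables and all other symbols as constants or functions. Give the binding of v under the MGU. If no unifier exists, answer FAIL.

r(1, h(wrap(1), 1, wrap(1)))

Decompose tree/2: wrap(h(v, tree(v, w), wrap(u))) ≐ wrap(h(r(1, h(w, 1, w)), y, q)),  h(u, d, wrap(1)) ≐ h(h(empty, wrap(y), d), d, w).
Decompose wrap/1: h(v, tree(v, w), wrap(u)) ≐ h(r(1, h(w, 1, w)), y, q).
Decompose h/3: v ≐ r(1, h(w, 1, w)),  tree(v, w) ≐ y,  wrap(u) ≐ q.
Bind v := r(1, h(w, 1, w)); substituting into the one remaining equation that mentions v gives: tree(r(1, h(w, 1, w)), w) ≐ y.
Bind y := tree(r(1, h(w, 1, w)), w); substituting into the one remaining equation that mentions y gives: h(u, d, wrap(1)) ≐ h(h(empty, wrap(tree(r(1, h(w, 1, w)), w)), d), d, w).
Bind q := wrap(u); no other remaining equation mentions q.
Decompose h/3: u ≐ h(empty, wrap(tree(r(1, h(w, 1, w)), w)), d),  d ≐ d,  wrap(1) ≐ w.
Bind u := h(empty, wrap(tree(r(1, h(w, 1, w)), w)), d); no other remaining equation mentions u. Substituting into the earlier binding gives q := wrap(h(empty, wrap(tree(r(1, h(w, 1, w)), w)), d)).
Delete trivial equation d ≐ d.
Bind w := wrap(1). Substituting into the earlier bindings gives v := r(1, h(wrap(1), 1, wrap(1))), y := tree(r(1, h(wrap(1), 1, wrap(1))), wrap(1)), q := wrap(h(empty, wrap(tree(r(1, h(wrap(1), 1, wrap(1))), wrap(1))), d)), u := h(empty, wrap(tree(r(1, h(wrap(1), 1, wrap(1))), wrap(1))), d).
MGU = { v ↦ r(1, h(wrap(1), 1, wrap(1))), y ↦ tree(r(1, h(wrap(1), 1, wrap(1))), wrap(1)), q ↦ wrap(h(empty, wrap(tree(r(1, h(wrap(1), 1, wrap(1))), wrap(1))), d)), u ↦ h(empty, wrap(tree(r(1, h(wrap(1), 1, wrap(1))), wrap(1))), d), w ↦ wrap(1) }, so v ↦ r(1, h(wrap(1), 1, wrap(1))).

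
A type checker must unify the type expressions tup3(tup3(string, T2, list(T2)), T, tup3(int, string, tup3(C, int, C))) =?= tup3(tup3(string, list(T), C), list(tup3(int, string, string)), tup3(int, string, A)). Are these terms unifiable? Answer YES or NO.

Decompose tup3/3: tup3(string, T2, list(T2)) =?= tup3(string, list(T), C),  T =?= list(tup3(int, string, string)),  tup3(int, string, tup3(C, int, C)) =?= tup3(int, string, A).
Decompose tup3/3: string =?= string,  T2 =?= list(T),  list(T2) =?= C.
Delete trivial equation string =?= string.
Bind T2 := list(T); substituting into the one remaining equation that mentions T2 gives: list(list(T)) =?= C.
Bind C := list(list(T)); substituting into the one remaining equation that mentions C gives: tup3(int, string, tup3(list(list(T)), int, list(list(T)))) =?= tup3(int, string, A).
Bind T := list(tup3(int, string, string)); substituting into the remaining equation gives: tup3(int, string, tup3(list(list(list(tup3(int, string, string)))), int, list(list(list(tup3(int, string, string)))))) =?= tup3(int, string, A). Substituting into the earlier bindings gives T2 := list(list(tup3(int, string, string))), C := list(list(list(tup3(int, string, string)))).
Decompose tup3/3: int =?= int,  string =?= string,  tup3(list(list(list(tup3(int, string, string)))), int, list(list(list(tup3(int, string, string))))) =?= A.
Delete trivial equation int =?= int.
Delete trivial equation string =?= string.
Bind A := tup3(list(list(list(tup3(int, string, string)))), int, list(list(list(tup3(int, string, string))))).
No equations remain and no clash or occurs-check failure arose, so a unifier exists.

YES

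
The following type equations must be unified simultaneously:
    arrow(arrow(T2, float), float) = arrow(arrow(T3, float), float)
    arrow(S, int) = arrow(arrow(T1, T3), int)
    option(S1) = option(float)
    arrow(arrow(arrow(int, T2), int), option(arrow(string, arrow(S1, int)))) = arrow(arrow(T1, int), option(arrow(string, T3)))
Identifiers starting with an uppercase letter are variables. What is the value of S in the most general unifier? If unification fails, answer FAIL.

arrow(arrow(int, arrow(float, int)), arrow(float, int))

Decompose arrow/2: arrow(T2, float) = arrow(T3, float),  float = float.
Decompose arrow/2: T2 = T3,  float = float.
Bind T2 := T3; substituting into the one remaining equation that mentions T2 gives: arrow(arrow(arrow(int, T3), int), option(arrow(string, arrow(S1, int)))) = arrow(arrow(T1, int), option(arrow(string, T3))).
Delete trivial equation float = float.
Delete trivial equation float = float.
Decompose arrow/2: S = arrow(T1, T3),  int = int.
Bind S := arrow(T1, T3); no other remaining equation mentions S.
Delete trivial equation int = int.
Decompose option/1: S1 = float.
Bind S1 := float; substituting into the remaining equation gives: arrow(arrow(arrow(int, T3), int), option(arrow(string, arrow(float, int)))) = arrow(arrow(T1, int), option(arrow(string, T3))).
Decompose arrow/2: arrow(arrow(int, T3), int) = arrow(T1, int),  option(arrow(string, arrow(float, int))) = option(arrow(string, T3)).
Decompose arrow/2: arrow(int, T3) = T1,  int = int.
Bind T1 := arrow(int, T3); no other remaining equation mentions T1. Substituting into the earlier binding gives S := arrow(arrow(int, T3), T3).
Delete trivial equation int = int.
Decompose option/1: arrow(string, arrow(float, int)) = arrow(string, T3).
Decompose arrow/2: string = string,  arrow(float, int) = T3.
Delete trivial equation string = string.
Bind T3 := arrow(float, int). Substituting into the earlier bindings gives T2 := arrow(float, int), S := arrow(arrow(int, arrow(float, int)), arrow(float, int)), T1 := arrow(int, arrow(float, int)).
MGU = { T2 := arrow(float, int), S := arrow(arrow(int, arrow(float, int)), arrow(float, int)), S1 := float, T1 := arrow(int, arrow(float, int)), T3 := arrow(float, int) }, so S := arrow(arrow(int, arrow(float, int)), arrow(float, int)).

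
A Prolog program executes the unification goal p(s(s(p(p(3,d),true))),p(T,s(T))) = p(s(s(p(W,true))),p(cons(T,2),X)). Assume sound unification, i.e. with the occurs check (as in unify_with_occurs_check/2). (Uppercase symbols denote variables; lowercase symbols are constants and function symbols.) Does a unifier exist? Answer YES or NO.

Decompose p/2: s(s(p(p(3,d),true))) = s(s(p(W,true))),  p(T,s(T)) = p(cons(T,2),X).
Decompose s/1: s(p(p(3,d),true)) = s(p(W,true)).
Decompose s/1: p(p(3,d),true) = p(W,true).
Decompose p/2: p(3,d) = W,  true = true.
Bind W := p(3,d); no other remaining equation mentions W.
Delete trivial equation true = true.
Decompose p/2: T = cons(T,2),  s(T) = X.
Occurs check fails: T occurs in cons(T,2); the equation T = cons(T,2) has no finite solution.

NO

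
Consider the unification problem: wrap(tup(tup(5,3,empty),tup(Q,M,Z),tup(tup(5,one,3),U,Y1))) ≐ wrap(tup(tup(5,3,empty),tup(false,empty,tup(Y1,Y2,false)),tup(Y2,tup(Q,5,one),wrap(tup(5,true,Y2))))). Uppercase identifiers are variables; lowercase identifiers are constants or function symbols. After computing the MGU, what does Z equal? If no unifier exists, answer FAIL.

tup(wrap(tup(5,true,tup(5,one,3))),tup(5,one,3),false)

Decompose wrap/1: tup(tup(5,3,empty),tup(Q,M,Z),tup(tup(5,one,3),U,Y1)) ≐ tup(tup(5,3,empty),tup(false,empty,tup(Y1,Y2,false)),tup(Y2,tup(Q,5,one),wrap(tup(5,true,Y2)))).
Decompose tup/3: tup(5,3,empty) ≐ tup(5,3,empty),  tup(Q,M,Z) ≐ tup(false,empty,tup(Y1,Y2,false)),  tup(tup(5,one,3),U,Y1) ≐ tup(Y2,tup(Q,5,one),wrap(tup(5,true,Y2))).
Delete trivial equation tup(5,3,empty) ≐ tup(5,3,empty).
Decompose tup/3: Q ≐ false,  M ≐ empty,  Z ≐ tup(Y1,Y2,false).
Bind Q := false; substituting into the one remaining equation that mentions Q gives: tup(tup(5,one,3),U,Y1) ≐ tup(Y2,tup(false,5,one),wrap(tup(5,true,Y2))).
Bind M := empty; no other remaining equation mentions M.
Bind Z := tup(Y1,Y2,false); no other remaining equation mentions Z.
Decompose tup/3: tup(5,one,3) ≐ Y2,  U ≐ tup(false,5,one),  Y1 ≐ wrap(tup(5,true,Y2)).
Bind Y2 := tup(5,one,3); substituting into the one remaining equation that mentions Y2 gives: Y1 ≐ wrap(tup(5,true,tup(5,one,3))). Substituting into the earlier binding gives Z := tup(Y1,tup(5,one,3),false).
Bind U := tup(false,5,one); no other remaining equation mentions U.
Bind Y1 := wrap(tup(5,true,tup(5,one,3))). Substituting into the earlier binding gives Z := tup(wrap(tup(5,true,tup(5,one,3))),tup(5,one,3),false).
MGU = { Q -> false, M -> empty, Z -> tup(wrap(tup(5,true,tup(5,one,3))),tup(5,one,3),false), Y2 -> tup(5,one,3), U -> tup(false,5,one), Y1 -> wrap(tup(5,true,tup(5,one,3))) }, so Z -> tup(wrap(tup(5,true,tup(5,one,3))),tup(5,one,3),false).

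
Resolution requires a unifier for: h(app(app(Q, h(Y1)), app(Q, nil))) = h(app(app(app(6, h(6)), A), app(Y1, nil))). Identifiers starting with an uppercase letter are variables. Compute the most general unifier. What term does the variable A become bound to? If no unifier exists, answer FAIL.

h(app(6, h(6)))

Decompose h/1: app(app(Q, h(Y1)), app(Q, nil)) = app(app(app(6, h(6)), A), app(Y1, nil)).
Decompose app/2: app(Q, h(Y1)) = app(app(6, h(6)), A),  app(Q, nil) = app(Y1, nil).
Decompose app/2: Q = app(6, h(6)),  h(Y1) = A.
Bind Q := app(6, h(6)); substituting into the one remaining equation that mentions Q gives: app(app(6, h(6)), nil) = app(Y1, nil).
Bind A := h(Y1); no other remaining equation mentions A.
Decompose app/2: app(6, h(6)) = Y1,  nil = nil.
Bind Y1 := app(6, h(6)); no other remaining equation mentions Y1. Substituting into the earlier binding gives A := h(app(6, h(6))).
Delete trivial equation nil = nil.
MGU = { Q ↦ app(6, h(6)), A ↦ h(app(6, h(6))), Y1 ↦ app(6, h(6)) }, so A ↦ h(app(6, h(6))).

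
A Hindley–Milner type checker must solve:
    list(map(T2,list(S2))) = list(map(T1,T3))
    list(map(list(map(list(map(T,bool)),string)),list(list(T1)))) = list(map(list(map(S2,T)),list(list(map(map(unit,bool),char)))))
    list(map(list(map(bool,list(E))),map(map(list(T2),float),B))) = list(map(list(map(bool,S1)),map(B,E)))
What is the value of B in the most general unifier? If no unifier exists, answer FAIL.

map(list(map(map(unit,bool),char)),float)

Decompose list/1: map(T2,list(S2)) = map(T1,T3).
Decompose map/2: T2 = T1,  list(S2) = T3.
Bind T2 := T1; substituting into the one remaining equation that mentions T2 gives: list(map(list(map(bool,list(E))),map(map(list(T1),float),B))) = list(map(list(map(bool,S1)),map(B,E))).
Bind T3 := list(S2); no other remaining equation mentions T3.
Decompose list/1: map(list(map(list(map(T,bool)),string)),list(list(T1))) = map(list(map(S2,T)),list(list(map(map(unit,bool),char)))).
Decompose map/2: list(map(list(map(T,bool)),string)) = list(map(S2,T)),  list(list(T1)) = list(list(map(map(unit,bool),char))).
Decompose list/1: map(list(map(T,bool)),string) = map(S2,T).
Decompose map/2: list(map(T,bool)) = S2,  string = T.
Bind S2 := list(map(T,bool)); no other remaining equation mentions S2. Substituting into the earlier binding gives T3 := list(list(map(T,bool))).
Bind T := string; no other remaining equation mentions T. Substituting into the earlier bindings gives T3 := list(list(map(string,bool))), S2 := list(map(string,bool)).
Decompose list/1: list(T1) = list(map(map(unit,bool),char)).
Decompose list/1: T1 = map(map(unit,bool),char).
Bind T1 := map(map(unit,bool),char); substituting into the remaining equation gives: list(map(list(map(bool,list(E))),map(map(list(map(map(unit,bool),char)),float),B))) = list(map(list(map(bool,S1)),map(B,E))). Substituting into the earlier binding gives T2 := map(map(unit,bool),char).
Decompose list/1: map(list(map(bool,list(E))),map(map(list(map(map(unit,bool),char)),float),B)) = map(list(map(bool,S1)),map(B,E)).
Decompose map/2: list(map(bool,list(E))) = list(map(bool,S1)),  map(map(list(map(map(unit,bool),char)),float),B) = map(B,E).
Decompose list/1: map(bool,list(E)) = map(bool,S1).
Decompose map/2: bool = bool,  list(E) = S1.
Delete trivial equation bool = bool.
Bind S1 := list(E); no other remaining equation mentions S1.
Decompose map/2: map(list(map(map(unit,bool),char)),float) = B,  B = E.
Bind B := map(list(map(map(unit,bool),char)),float); substituting into the remaining equation gives: map(list(map(map(unit,bool),char)),float) = E.
Bind E := map(list(map(map(unit,bool),char)),float). Substituting into the earlier binding gives S1 := list(map(list(map(map(unit,bool),char)),float)).
MGU = { T2 -> map(map(unit,bool),char), T3 -> list(list(map(string,bool))), S2 -> list(map(string,bool)), T -> string, T1 -> map(map(unit,bool),char), S1 -> list(map(list(map(map(unit,bool),char)),float)), B -> map(list(map(map(unit,bool),char)),float), E -> map(list(map(map(unit,bool),char)),float) }, so B -> map(list(map(map(unit,bool),char)),float).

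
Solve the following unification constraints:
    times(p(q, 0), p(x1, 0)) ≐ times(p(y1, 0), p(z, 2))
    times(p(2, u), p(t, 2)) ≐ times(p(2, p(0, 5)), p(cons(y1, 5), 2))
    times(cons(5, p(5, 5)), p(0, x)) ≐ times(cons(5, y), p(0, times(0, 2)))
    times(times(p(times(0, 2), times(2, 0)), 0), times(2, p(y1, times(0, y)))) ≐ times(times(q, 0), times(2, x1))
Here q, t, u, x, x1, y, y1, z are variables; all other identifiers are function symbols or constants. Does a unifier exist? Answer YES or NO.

NO

Decompose times/2: p(q, 0) ≐ p(y1, 0),  p(x1, 0) ≐ p(z, 2).
Decompose p/2: q ≐ y1,  0 ≐ 0.
Bind q := y1; substituting into the one remaining equation that mentions q gives: times(times(p(times(0, 2), times(2, 0)), 0), times(2, p(y1, times(0, y)))) ≐ times(times(y1, 0), times(2, x1)).
Delete trivial equation 0 ≐ 0.
Decompose p/2: x1 ≐ z,  0 ≐ 2.
Bind x1 := z; substituting into the one remaining equation that mentions x1 gives: times(times(p(times(0, 2), times(2, 0)), 0), times(2, p(y1, times(0, y)))) ≐ times(times(y1, 0), times(2, z)).
Clash: constants 0 and 2 differ; no unifier exists.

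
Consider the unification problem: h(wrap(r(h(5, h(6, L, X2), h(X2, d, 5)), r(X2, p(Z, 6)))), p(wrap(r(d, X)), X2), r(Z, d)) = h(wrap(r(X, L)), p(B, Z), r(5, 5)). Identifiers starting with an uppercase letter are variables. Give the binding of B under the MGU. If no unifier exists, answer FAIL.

FAIL

Decompose h/3: wrap(r(h(5, h(6, L, X2), h(X2, d, 5)), r(X2, p(Z, 6)))) = wrap(r(X, L)),  p(wrap(r(d, X)), X2) = p(B, Z),  r(Z, d) = r(5, 5).
Decompose wrap/1: r(h(5, h(6, L, X2), h(X2, d, 5)), r(X2, p(Z, 6))) = r(X, L).
Decompose r/2: h(5, h(6, L, X2), h(X2, d, 5)) = X,  r(X2, p(Z, 6)) = L.
Bind X := h(5, h(6, L, X2), h(X2, d, 5)); substituting into the one remaining equation that mentions X gives: p(wrap(r(d, h(5, h(6, L, X2), h(X2, d, 5)))), X2) = p(B, Z).
Bind L := r(X2, p(Z, 6)); substituting into the one remaining equation that mentions L gives: p(wrap(r(d, h(5, h(6, r(X2, p(Z, 6)), X2), h(X2, d, 5)))), X2) = p(B, Z). Substituting into the earlier binding gives X := h(5, h(6, r(X2, p(Z, 6)), X2), h(X2, d, 5)).
Decompose p/2: wrap(r(d, h(5, h(6, r(X2, p(Z, 6)), X2), h(X2, d, 5)))) = B,  X2 = Z.
Bind B := wrap(r(d, h(5, h(6, r(X2, p(Z, 6)), X2), h(X2, d, 5)))); no other remaining equation mentions B.
Bind X2 := Z; no other remaining equation mentions X2. Substituting into the earlier bindings gives X := h(5, h(6, r(Z, p(Z, 6)), Z), h(Z, d, 5)), L := r(Z, p(Z, 6)), B := wrap(r(d, h(5, h(6, r(Z, p(Z, 6)), Z), h(Z, d, 5)))).
Decompose r/2: Z = 5,  d = 5.
Bind Z := 5; no other remaining equation mentions Z. Substituting into the earlier bindings gives X := h(5, h(6, r(5, p(5, 6)), 5), h(5, d, 5)), L := r(5, p(5, 6)), B := wrap(r(d, h(5, h(6, r(5, p(5, 6)), 5), h(5, d, 5)))), X2 := 5.
Clash: constants d and 5 differ; no unifier exists.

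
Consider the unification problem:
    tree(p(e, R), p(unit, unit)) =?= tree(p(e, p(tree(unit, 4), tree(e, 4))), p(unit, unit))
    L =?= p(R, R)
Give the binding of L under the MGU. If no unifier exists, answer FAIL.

Decompose tree/2: p(e, R) =?= p(e, p(tree(unit, 4), tree(e, 4))),  p(unit, unit) =?= p(unit, unit).
Decompose p/2: e =?= e,  R =?= p(tree(unit, 4), tree(e, 4)).
Delete trivial equation e =?= e.
Bind R := p(tree(unit, 4), tree(e, 4)); substituting into the one remaining equation that mentions R gives: L =?= p(p(tree(unit, 4), tree(e, 4)), p(tree(unit, 4), tree(e, 4))).
Delete trivial equation p(unit, unit) =?= p(unit, unit).
Bind L := p(p(tree(unit, 4), tree(e, 4)), p(tree(unit, 4), tree(e, 4))).
MGU = { R ↦ p(tree(unit, 4), tree(e, 4)), L ↦ p(p(tree(unit, 4), tree(e, 4)), p(tree(unit, 4), tree(e, 4))) }, so L ↦ p(p(tree(unit, 4), tree(e, 4)), p(tree(unit, 4), tree(e, 4))).

p(p(tree(unit, 4), tree(e, 4)), p(tree(unit, 4), tree(e, 4)))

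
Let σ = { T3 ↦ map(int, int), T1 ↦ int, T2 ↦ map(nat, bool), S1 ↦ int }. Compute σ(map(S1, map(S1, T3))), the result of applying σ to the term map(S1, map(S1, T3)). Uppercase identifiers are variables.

Replace each occurrence of T3 with map(int, int).
Replace each occurrence of S1 with int.
Result: map(int, map(int, map(int, int))).

map(int, map(int, map(int, int)))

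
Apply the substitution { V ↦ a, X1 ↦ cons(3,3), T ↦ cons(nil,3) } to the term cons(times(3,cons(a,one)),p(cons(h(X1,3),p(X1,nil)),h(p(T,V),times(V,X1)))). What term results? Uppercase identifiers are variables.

Replace each occurrence of V with a.
Replace each occurrence of X1 with cons(3,3).
Replace each occurrence of T with cons(nil,3).
Result: cons(times(3,cons(a,one)),p(cons(h(cons(3,3),3),p(cons(3,3),nil)),h(p(cons(nil,3),a),times(a,cons(3,3))))).

cons(times(3,cons(a,one)),p(cons(h(cons(3,3),3),p(cons(3,3),nil)),h(p(cons(nil,3),a),times(a,cons(3,3)))))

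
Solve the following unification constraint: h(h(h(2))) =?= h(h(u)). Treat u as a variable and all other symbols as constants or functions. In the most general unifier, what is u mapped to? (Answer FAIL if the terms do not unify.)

Decompose h/1: h(h(2)) =?= h(u).
Decompose h/1: h(2) =?= u.
Bind u := h(2).
MGU = { u ↦ h(2) }, so u ↦ h(2).

h(2)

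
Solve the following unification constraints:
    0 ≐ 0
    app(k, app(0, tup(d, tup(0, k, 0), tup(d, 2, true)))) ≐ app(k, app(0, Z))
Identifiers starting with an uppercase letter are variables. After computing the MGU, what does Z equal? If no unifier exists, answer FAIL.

tup(d, tup(0, k, 0), tup(d, 2, true))

Delete trivial equation 0 ≐ 0.
Decompose app/2: k ≐ k,  app(0, tup(d, tup(0, k, 0), tup(d, 2, true))) ≐ app(0, Z).
Delete trivial equation k ≐ k.
Decompose app/2: 0 ≐ 0,  tup(d, tup(0, k, 0), tup(d, 2, true)) ≐ Z.
Delete trivial equation 0 ≐ 0.
Bind Z := tup(d, tup(0, k, 0), tup(d, 2, true)).
MGU = { Z := tup(d, tup(0, k, 0), tup(d, 2, true)) }, so Z := tup(d, tup(0, k, 0), tup(d, 2, true)).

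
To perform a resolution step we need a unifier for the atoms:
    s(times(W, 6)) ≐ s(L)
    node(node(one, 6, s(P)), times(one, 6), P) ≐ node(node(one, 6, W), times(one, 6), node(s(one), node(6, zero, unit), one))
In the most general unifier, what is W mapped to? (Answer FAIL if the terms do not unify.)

s(node(s(one), node(6, zero, unit), one))

Decompose s/1: times(W, 6) ≐ L.
Bind L := times(W, 6); no other remaining equation mentions L.
Decompose node/3: node(one, 6, s(P)) ≐ node(one, 6, W),  times(one, 6) ≐ times(one, 6),  P ≐ node(s(one), node(6, zero, unit), one).
Decompose node/3: one ≐ one,  6 ≐ 6,  s(P) ≐ W.
Delete trivial equation one ≐ one.
Delete trivial equation 6 ≐ 6.
Bind W := s(P); no other remaining equation mentions W. Substituting into the earlier binding gives L := times(s(P), 6).
Delete trivial equation times(one, 6) ≐ times(one, 6).
Bind P := node(s(one), node(6, zero, unit), one). Substituting into the earlier bindings gives L := times(s(node(s(one), node(6, zero, unit), one)), 6), W := s(node(s(one), node(6, zero, unit), one)).
MGU = { L ↦ times(s(node(s(one), node(6, zero, unit), one)), 6), W ↦ s(node(s(one), node(6, zero, unit), one)), P ↦ node(s(one), node(6, zero, unit), one) }, so W ↦ s(node(s(one), node(6, zero, unit), one)).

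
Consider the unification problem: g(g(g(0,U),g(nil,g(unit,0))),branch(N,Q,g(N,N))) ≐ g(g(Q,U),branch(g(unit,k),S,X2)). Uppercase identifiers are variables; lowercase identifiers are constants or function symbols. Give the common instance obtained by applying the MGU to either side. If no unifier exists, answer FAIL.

g(g(g(0,g(nil,g(unit,0))),g(nil,g(unit,0))),branch(g(unit,k),g(0,g(nil,g(unit,0))),g(g(unit,k),g(unit,k))))

Decompose g/2: g(g(0,U),g(nil,g(unit,0))) ≐ g(Q,U),  branch(N,Q,g(N,N)) ≐ branch(g(unit,k),S,X2).
Decompose g/2: g(0,U) ≐ Q,  g(nil,g(unit,0)) ≐ U.
Bind Q := g(0,U); substituting into the one remaining equation that mentions Q gives: branch(N,g(0,U),g(N,N)) ≐ branch(g(unit,k),S,X2).
Bind U := g(nil,g(unit,0)); substituting into the remaining equation gives: branch(N,g(0,g(nil,g(unit,0))),g(N,N)) ≐ branch(g(unit,k),S,X2). Substituting into the earlier binding gives Q := g(0,g(nil,g(unit,0))).
Decompose branch/3: N ≐ g(unit,k),  g(0,g(nil,g(unit,0))) ≐ S,  g(N,N) ≐ X2.
Bind N := g(unit,k); substituting into the one remaining equation that mentions N gives: g(g(unit,k),g(unit,k)) ≐ X2.
Bind S := g(0,g(nil,g(unit,0))); no other remaining equation mentions S.
Bind X2 := g(g(unit,k),g(unit,k)).
Applying the MGU to either side gives g(g(g(0,g(nil,g(unit,0))),g(nil,g(unit,0))),branch(g(unit,k),g(0,g(nil,g(unit,0))),g(g(unit,k),g(unit,k)))).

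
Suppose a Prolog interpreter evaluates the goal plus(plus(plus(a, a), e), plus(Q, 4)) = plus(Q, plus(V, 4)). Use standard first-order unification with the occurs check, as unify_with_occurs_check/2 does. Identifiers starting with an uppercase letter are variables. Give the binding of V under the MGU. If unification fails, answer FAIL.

plus(plus(a, a), e)

Decompose plus/2: plus(plus(a, a), e) = Q,  plus(Q, 4) = plus(V, 4).
Bind Q := plus(plus(a, a), e); substituting into the remaining equation gives: plus(plus(plus(a, a), e), 4) = plus(V, 4).
Decompose plus/2: plus(plus(a, a), e) = V,  4 = 4.
Bind V := plus(plus(a, a), e); no other remaining equation mentions V.
Delete trivial equation 4 = 4.
MGU = { Q -> plus(plus(a, a), e), V -> plus(plus(a, a), e) }, so V -> plus(plus(a, a), e).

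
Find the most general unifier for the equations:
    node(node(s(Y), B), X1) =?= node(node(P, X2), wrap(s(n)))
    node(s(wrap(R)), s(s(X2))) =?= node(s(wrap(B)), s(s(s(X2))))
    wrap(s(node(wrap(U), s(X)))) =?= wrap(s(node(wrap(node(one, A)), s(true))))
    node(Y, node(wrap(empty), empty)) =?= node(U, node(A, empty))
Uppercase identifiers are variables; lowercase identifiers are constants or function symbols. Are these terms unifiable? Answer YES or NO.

NO

Decompose node/2: node(s(Y), B) =?= node(P, X2),  X1 =?= wrap(s(n)).
Decompose node/2: s(Y) =?= P,  B =?= X2.
Bind P := s(Y); no other remaining equation mentions P.
Bind B := X2; substituting into the one remaining equation that mentions B gives: node(s(wrap(R)), s(s(X2))) =?= node(s(wrap(X2)), s(s(s(X2)))).
Bind X1 := wrap(s(n)); no other remaining equation mentions X1.
Decompose node/2: s(wrap(R)) =?= s(wrap(X2)),  s(s(X2)) =?= s(s(s(X2))).
Decompose s/1: wrap(R) =?= wrap(X2).
Decompose wrap/1: R =?= X2.
Bind R := X2; no other remaining equation mentions R.
Decompose s/1: s(X2) =?= s(s(X2)).
Decompose s/1: X2 =?= s(X2).
Occurs check fails: X2 occurs in s(X2); the equation X2 =?= s(X2) has no finite solution.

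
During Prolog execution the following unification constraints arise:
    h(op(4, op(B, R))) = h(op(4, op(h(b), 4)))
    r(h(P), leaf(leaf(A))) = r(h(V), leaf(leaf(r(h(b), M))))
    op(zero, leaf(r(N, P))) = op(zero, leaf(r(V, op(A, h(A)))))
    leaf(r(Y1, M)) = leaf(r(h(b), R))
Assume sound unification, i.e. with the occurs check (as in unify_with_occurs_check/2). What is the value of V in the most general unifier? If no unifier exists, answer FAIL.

Decompose h/1: op(4, op(B, R)) = op(4, op(h(b), 4)).
Decompose op/2: 4 = 4,  op(B, R) = op(h(b), 4).
Delete trivial equation 4 = 4.
Decompose op/2: B = h(b),  R = 4.
Bind B := h(b); no other remaining equation mentions B.
Bind R := 4; substituting into the one remaining equation that mentions R gives: leaf(r(Y1, M)) = leaf(r(h(b), 4)).
Decompose r/2: h(P) = h(V),  leaf(leaf(A)) = leaf(leaf(r(h(b), M))).
Decompose h/1: P = V.
Bind P := V; substituting into the one remaining equation that mentions P gives: op(zero, leaf(r(N, V))) = op(zero, leaf(r(V, op(A, h(A))))).
Decompose leaf/1: leaf(A) = leaf(r(h(b), M)).
Decompose leaf/1: A = r(h(b), M).
Bind A := r(h(b), M); substituting into the one remaining equation that mentions A gives: op(zero, leaf(r(N, V))) = op(zero, leaf(r(V, op(r(h(b), M), h(r(h(b), M)))))).
Decompose op/2: zero = zero,  leaf(r(N, V)) = leaf(r(V, op(r(h(b), M), h(r(h(b), M))))).
Delete trivial equation zero = zero.
Decompose leaf/1: r(N, V) = r(V, op(r(h(b), M), h(r(h(b), M)))).
Decompose r/2: N = V,  V = op(r(h(b), M), h(r(h(b), M))).
Bind N := V; no other remaining equation mentions N.
Bind V := op(r(h(b), M), h(r(h(b), M))); no other remaining equation mentions V. Substituting into the earlier bindings gives P := op(r(h(b), M), h(r(h(b), M))), N := op(r(h(b), M), h(r(h(b), M))).
Decompose leaf/1: r(Y1, M) = r(h(b), 4).
Decompose r/2: Y1 = h(b),  M = 4.
Bind Y1 := h(b); no other remaining equation mentions Y1.
Bind M := 4. Substituting into the earlier bindings gives P := op(r(h(b), 4), h(r(h(b), 4))), A := r(h(b), 4), N := op(r(h(b), 4), h(r(h(b), 4))), V := op(r(h(b), 4), h(r(h(b), 4))).
MGU = { B -> h(b), R -> 4, P -> op(r(h(b), 4), h(r(h(b), 4))), A -> r(h(b), 4), N -> op(r(h(b), 4), h(r(h(b), 4))), V -> op(r(h(b), 4), h(r(h(b), 4))), Y1 -> h(b), M -> 4 }, so V -> op(r(h(b), 4), h(r(h(b), 4))).

op(r(h(b), 4), h(r(h(b), 4)))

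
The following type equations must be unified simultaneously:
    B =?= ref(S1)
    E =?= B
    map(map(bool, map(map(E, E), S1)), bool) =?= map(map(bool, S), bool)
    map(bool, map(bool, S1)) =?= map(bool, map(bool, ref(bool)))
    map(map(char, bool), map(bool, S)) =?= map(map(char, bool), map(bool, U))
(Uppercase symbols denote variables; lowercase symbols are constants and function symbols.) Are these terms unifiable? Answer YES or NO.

YES

Bind B := ref(S1); substituting into the one remaining equation that mentions B gives: E =?= ref(S1).
Bind E := ref(S1); substituting into the one remaining equation that mentions E gives: map(map(bool, map(map(ref(S1), ref(S1)), S1)), bool) =?= map(map(bool, S), bool).
Decompose map/2: map(bool, map(map(ref(S1), ref(S1)), S1)) =?= map(bool, S),  bool =?= bool.
Decompose map/2: bool =?= bool,  map(map(ref(S1), ref(S1)), S1) =?= S.
Delete trivial equation bool =?= bool.
Bind S := map(map(ref(S1), ref(S1)), S1); substituting into the one remaining equation that mentions S gives: map(map(char, bool), map(bool, map(map(ref(S1), ref(S1)), S1))) =?= map(map(char, bool), map(bool, U)).
Delete trivial equation bool =?= bool.
Decompose map/2: bool =?= bool,  map(bool, S1) =?= map(bool, ref(bool)).
Delete trivial equation bool =?= bool.
Decompose map/2: bool =?= bool,  S1 =?= ref(bool).
Delete trivial equation bool =?= bool.
Bind S1 := ref(bool); substituting into the remaining equation gives: map(map(char, bool), map(bool, map(map(ref(ref(bool)), ref(ref(bool))), ref(bool)))) =?= map(map(char, bool), map(bool, U)). Substituting into the earlier bindings gives B := ref(ref(bool)), E := ref(ref(bool)), S := map(map(ref(ref(bool)), ref(ref(bool))), ref(bool)).
Decompose map/2: map(char, bool) =?= map(char, bool),  map(bool, map(map(ref(ref(bool)), ref(ref(bool))), ref(bool))) =?= map(bool, U).
Delete trivial equation map(char, bool) =?= map(char, bool).
Decompose map/2: bool =?= bool,  map(map(ref(ref(bool)), ref(ref(bool))), ref(bool)) =?= U.
Delete trivial equation bool =?= bool.
Bind U := map(map(ref(ref(bool)), ref(ref(bool))), ref(bool)).
No equations remain and no clash or occurs-check failure arose, so a unifier exists.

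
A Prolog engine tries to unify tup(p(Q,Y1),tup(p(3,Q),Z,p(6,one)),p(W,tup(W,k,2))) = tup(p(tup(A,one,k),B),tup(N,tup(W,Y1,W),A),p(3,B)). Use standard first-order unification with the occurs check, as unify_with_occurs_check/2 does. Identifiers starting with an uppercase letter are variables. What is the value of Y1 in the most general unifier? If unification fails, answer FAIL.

Decompose tup/3: p(Q,Y1) = p(tup(A,one,k),B),  tup(p(3,Q),Z,p(6,one)) = tup(N,tup(W,Y1,W),A),  p(W,tup(W,k,2)) = p(3,B).
Decompose p/2: Q = tup(A,one,k),  Y1 = B.
Bind Q := tup(A,one,k); substituting into the one remaining equation that mentions Q gives: tup(p(3,tup(A,one,k)),Z,p(6,one)) = tup(N,tup(W,Y1,W),A).
Bind Y1 := B; substituting into the one remaining equation that mentions Y1 gives: tup(p(3,tup(A,one,k)),Z,p(6,one)) = tup(N,tup(W,B,W),A).
Decompose tup/3: p(3,tup(A,one,k)) = N,  Z = tup(W,B,W),  p(6,one) = A.
Bind N := p(3,tup(A,one,k)); no other remaining equation mentions N.
Bind Z := tup(W,B,W); no other remaining equation mentions Z.
Bind A := p(6,one); no other remaining equation mentions A. Substituting into the earlier bindings gives Q := tup(p(6,one),one,k), N := p(3,tup(p(6,one),one,k)).
Decompose p/2: W = 3,  tup(W,k,2) = B.
Bind W := 3; substituting into the remaining equation gives: tup(3,k,2) = B. Substituting into the earlier binding gives Z := tup(3,B,3).
Bind B := tup(3,k,2). Substituting into the earlier bindings gives Y1 := tup(3,k,2), Z := tup(3,tup(3,k,2),3).
MGU = { Q ↦ tup(p(6,one),one,k), Y1 ↦ tup(3,k,2), N ↦ p(3,tup(p(6,one),one,k)), Z ↦ tup(3,tup(3,k,2),3), A ↦ p(6,one), W ↦ 3, B ↦ tup(3,k,2) }, so Y1 ↦ tup(3,k,2).

tup(3,k,2)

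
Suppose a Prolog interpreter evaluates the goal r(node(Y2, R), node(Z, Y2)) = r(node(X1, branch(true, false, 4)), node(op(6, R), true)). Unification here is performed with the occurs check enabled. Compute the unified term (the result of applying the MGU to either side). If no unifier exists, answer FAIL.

r(node(true, branch(true, false, 4)), node(op(6, branch(true, false, 4)), true))

Decompose r/2: node(Y2, R) = node(X1, branch(true, false, 4)),  node(Z, Y2) = node(op(6, R), true).
Decompose node/2: Y2 = X1,  R = branch(true, false, 4).
Bind Y2 := X1; substituting into the one remaining equation that mentions Y2 gives: node(Z, X1) = node(op(6, R), true).
Bind R := branch(true, false, 4); substituting into the remaining equation gives: node(Z, X1) = node(op(6, branch(true, false, 4)), true).
Decompose node/2: Z = op(6, branch(true, false, 4)),  X1 = true.
Bind Z := op(6, branch(true, false, 4)); no other remaining equation mentions Z.
Bind X1 := true. Substituting into the earlier binding gives Y2 := true.
Applying the MGU to either side gives r(node(true, branch(true, false, 4)), node(op(6, branch(true, false, 4)), true)).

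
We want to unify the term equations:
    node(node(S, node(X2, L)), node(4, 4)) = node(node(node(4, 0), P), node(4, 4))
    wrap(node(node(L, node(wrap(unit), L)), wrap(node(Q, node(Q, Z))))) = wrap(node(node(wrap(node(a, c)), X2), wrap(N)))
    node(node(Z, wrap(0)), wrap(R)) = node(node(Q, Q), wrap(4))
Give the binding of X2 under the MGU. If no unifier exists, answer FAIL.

Decompose node/2: node(S, node(X2, L)) = node(node(4, 0), P),  node(4, 4) = node(4, 4).
Decompose node/2: S = node(4, 0),  node(X2, L) = P.
Bind S := node(4, 0); no other remaining equation mentions S.
Bind P := node(X2, L); no other remaining equation mentions P.
Delete trivial equation node(4, 4) = node(4, 4).
Decompose wrap/1: node(node(L, node(wrap(unit), L)), wrap(node(Q, node(Q, Z)))) = node(node(wrap(node(a, c)), X2), wrap(N)).
Decompose node/2: node(L, node(wrap(unit), L)) = node(wrap(node(a, c)), X2),  wrap(node(Q, node(Q, Z))) = wrap(N).
Decompose node/2: L = wrap(node(a, c)),  node(wrap(unit), L) = X2.
Bind L := wrap(node(a, c)); substituting into the one remaining equation that mentions L gives: node(wrap(unit), wrap(node(a, c))) = X2. Substituting into the earlier binding gives P := node(X2, wrap(node(a, c))).
Bind X2 := node(wrap(unit), wrap(node(a, c))); no other remaining equation mentions X2. Substituting into the earlier binding gives P := node(node(wrap(unit), wrap(node(a, c))), wrap(node(a, c))).
Decompose wrap/1: node(Q, node(Q, Z)) = N.
Bind N := node(Q, node(Q, Z)); no other remaining equation mentions N.
Decompose node/2: node(Z, wrap(0)) = node(Q, Q),  wrap(R) = wrap(4).
Decompose node/2: Z = Q,  wrap(0) = Q.
Bind Z := Q; no other remaining equation mentions Z. Substituting into the earlier binding gives N := node(Q, node(Q, Q)).
Bind Q := wrap(0); no other remaining equation mentions Q. Substituting into the earlier bindings gives N := node(wrap(0), node(wrap(0), wrap(0))), Z := wrap(0).
Decompose wrap/1: R = 4.
Bind R := 4.
MGU = { S := node(4, 0), P := node(node(wrap(unit), wrap(node(a, c))), wrap(node(a, c))), L := wrap(node(a, c)), X2 := node(wrap(unit), wrap(node(a, c))), N := node(wrap(0), node(wrap(0), wrap(0))), Z := wrap(0), Q := wrap(0), R := 4 }, so X2 := node(wrap(unit), wrap(node(a, c))).

node(wrap(unit), wrap(node(a, c)))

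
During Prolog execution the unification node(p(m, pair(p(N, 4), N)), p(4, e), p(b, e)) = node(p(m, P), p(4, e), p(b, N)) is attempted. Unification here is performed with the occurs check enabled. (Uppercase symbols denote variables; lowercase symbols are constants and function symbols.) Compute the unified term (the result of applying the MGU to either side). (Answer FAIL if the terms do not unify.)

node(p(m, pair(p(e, 4), e)), p(4, e), p(b, e))

Decompose node/3: p(m, pair(p(N, 4), N)) = p(m, P),  p(4, e) = p(4, e),  p(b, e) = p(b, N).
Decompose p/2: m = m,  pair(p(N, 4), N) = P.
Delete trivial equation m = m.
Bind P := pair(p(N, 4), N); no other remaining equation mentions P.
Delete trivial equation p(4, e) = p(4, e).
Decompose p/2: b = b,  e = N.
Delete trivial equation b = b.
Bind N := e. Substituting into the earlier binding gives P := pair(p(e, 4), e).
Applying the MGU to either side gives node(p(m, pair(p(e, 4), e)), p(4, e), p(b, e)).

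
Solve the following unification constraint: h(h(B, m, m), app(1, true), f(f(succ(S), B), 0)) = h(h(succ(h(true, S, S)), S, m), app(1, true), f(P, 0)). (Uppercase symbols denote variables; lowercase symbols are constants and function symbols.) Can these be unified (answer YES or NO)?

YES

Decompose h/3: h(B, m, m) = h(succ(h(true, S, S)), S, m),  app(1, true) = app(1, true),  f(f(succ(S), B), 0) = f(P, 0).
Decompose h/3: B = succ(h(true, S, S)),  m = S,  m = m.
Bind B := succ(h(true, S, S)); substituting into the one remaining equation that mentions B gives: f(f(succ(S), succ(h(true, S, S))), 0) = f(P, 0).
Bind S := m; substituting into the one remaining equation that mentions S gives: f(f(succ(m), succ(h(true, m, m))), 0) = f(P, 0). Substituting into the earlier binding gives B := succ(h(true, m, m)).
Delete trivial equation m = m.
Delete trivial equation app(1, true) = app(1, true).
Decompose f/2: f(succ(m), succ(h(true, m, m))) = P,  0 = 0.
Bind P := f(succ(m), succ(h(true, m, m))); no other remaining equation mentions P.
Delete trivial equation 0 = 0.
No equations remain and no clash or occurs-check failure arose, so a unifier exists.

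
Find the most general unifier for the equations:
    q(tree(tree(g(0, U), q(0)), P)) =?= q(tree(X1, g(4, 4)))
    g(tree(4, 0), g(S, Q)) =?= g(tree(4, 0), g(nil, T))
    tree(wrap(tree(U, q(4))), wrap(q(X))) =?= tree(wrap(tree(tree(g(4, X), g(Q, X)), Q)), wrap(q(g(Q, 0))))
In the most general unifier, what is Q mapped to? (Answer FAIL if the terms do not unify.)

Decompose q/1: tree(tree(g(0, U), q(0)), P) =?= tree(X1, g(4, 4)).
Decompose tree/2: tree(g(0, U), q(0)) =?= X1,  P =?= g(4, 4).
Bind X1 := tree(g(0, U), q(0)); no other remaining equation mentions X1.
Bind P := g(4, 4); no other remaining equation mentions P.
Decompose g/2: tree(4, 0) =?= tree(4, 0),  g(S, Q) =?= g(nil, T).
Delete trivial equation tree(4, 0) =?= tree(4, 0).
Decompose g/2: S =?= nil,  Q =?= T.
Bind S := nil; no other remaining equation mentions S.
Bind Q := T; substituting into the remaining equation gives: tree(wrap(tree(U, q(4))), wrap(q(X))) =?= tree(wrap(tree(tree(g(4, X), g(T, X)), T)), wrap(q(g(T, 0)))).
Decompose tree/2: wrap(tree(U, q(4))) =?= wrap(tree(tree(g(4, X), g(T, X)), T)),  wrap(q(X)) =?= wrap(q(g(T, 0))).
Decompose wrap/1: tree(U, q(4)) =?= tree(tree(g(4, X), g(T, X)), T).
Decompose tree/2: U =?= tree(g(4, X), g(T, X)),  q(4) =?= T.
Bind U := tree(g(4, X), g(T, X)); no other remaining equation mentions U. Substituting into the earlier binding gives X1 := tree(g(0, tree(g(4, X), g(T, X))), q(0)).
Bind T := q(4); substituting into the remaining equation gives: wrap(q(X)) =?= wrap(q(g(q(4), 0))). Substituting into the earlier bindings gives X1 := tree(g(0, tree(g(4, X), g(q(4), X))), q(0)), Q := q(4), U := tree(g(4, X), g(q(4), X)).
Decompose wrap/1: q(X) =?= q(g(q(4), 0)).
Decompose q/1: X =?= g(q(4), 0).
Bind X := g(q(4), 0). Substituting into the earlier bindings gives X1 := tree(g(0, tree(g(4, g(q(4), 0)), g(q(4), g(q(4), 0)))), q(0)), U := tree(g(4, g(q(4), 0)), g(q(4), g(q(4), 0))).
MGU = { X1 ↦ tree(g(0, tree(g(4, g(q(4), 0)), g(q(4), g(q(4), 0)))), q(0)), P ↦ g(4, 4), S ↦ nil, Q ↦ q(4), U ↦ tree(g(4, g(q(4), 0)), g(q(4), g(q(4), 0))), T ↦ q(4), X ↦ g(q(4), 0) }, so Q ↦ q(4).

q(4)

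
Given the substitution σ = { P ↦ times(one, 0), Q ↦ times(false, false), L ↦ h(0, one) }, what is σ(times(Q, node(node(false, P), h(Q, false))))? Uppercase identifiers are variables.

Replace each occurrence of P with times(one, 0).
Replace each occurrence of Q with times(false, false).
Result: times(times(false, false), node(node(false, times(one, 0)), h(times(false, false), false))).

times(times(false, false), node(node(false, times(one, 0)), h(times(false, false), false)))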